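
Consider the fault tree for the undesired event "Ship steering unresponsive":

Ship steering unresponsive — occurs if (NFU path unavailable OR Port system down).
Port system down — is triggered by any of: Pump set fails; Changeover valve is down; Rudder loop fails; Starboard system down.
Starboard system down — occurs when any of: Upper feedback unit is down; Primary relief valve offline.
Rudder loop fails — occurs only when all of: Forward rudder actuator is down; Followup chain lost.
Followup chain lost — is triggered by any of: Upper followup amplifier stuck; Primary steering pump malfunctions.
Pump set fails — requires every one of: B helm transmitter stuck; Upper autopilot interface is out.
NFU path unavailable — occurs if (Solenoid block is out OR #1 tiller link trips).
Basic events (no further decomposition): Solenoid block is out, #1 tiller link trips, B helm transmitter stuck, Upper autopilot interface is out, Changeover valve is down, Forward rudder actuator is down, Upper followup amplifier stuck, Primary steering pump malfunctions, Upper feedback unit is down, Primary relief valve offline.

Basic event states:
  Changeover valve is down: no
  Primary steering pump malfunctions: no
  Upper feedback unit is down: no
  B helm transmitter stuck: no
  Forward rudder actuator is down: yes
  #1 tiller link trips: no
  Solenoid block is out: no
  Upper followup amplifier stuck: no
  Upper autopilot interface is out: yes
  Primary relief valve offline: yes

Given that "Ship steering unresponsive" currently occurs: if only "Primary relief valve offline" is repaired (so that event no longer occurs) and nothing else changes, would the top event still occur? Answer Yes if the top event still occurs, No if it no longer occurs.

Counterfactual: set "Primary relief valve offline" to not occurred.
NFU path unavailable [OR]: Solenoid block is out=not, #1 tiller link trips=not → no input occurs → does not occur.
Pump set fails [AND]: B helm transmitter stuck=not, Upper autopilot interface is out=occurs → not all inputs occur → does not occur.
Followup chain lost [OR]: Upper followup amplifier stuck=not, Primary steering pump malfunctions=not → no input occurs → does not occur.
Rudder loop fails [AND]: Forward rudder actuator is down=occurs, Followup chain lost=not → not all inputs occur → does not occur.
Starboard system down [OR]: Upper feedback unit is down=not, Primary relief valve offline=not → no input occurs → does not occur.
Port system down [OR]: Pump set fails=not, Changeover valve is down=not, Rudder loop fails=not, Starboard system down=not → no input occurs → does not occur.
Ship steering unresponsive [OR]: NFU path unavailable=not, Port system down=not → no input occurs → does not occur.

No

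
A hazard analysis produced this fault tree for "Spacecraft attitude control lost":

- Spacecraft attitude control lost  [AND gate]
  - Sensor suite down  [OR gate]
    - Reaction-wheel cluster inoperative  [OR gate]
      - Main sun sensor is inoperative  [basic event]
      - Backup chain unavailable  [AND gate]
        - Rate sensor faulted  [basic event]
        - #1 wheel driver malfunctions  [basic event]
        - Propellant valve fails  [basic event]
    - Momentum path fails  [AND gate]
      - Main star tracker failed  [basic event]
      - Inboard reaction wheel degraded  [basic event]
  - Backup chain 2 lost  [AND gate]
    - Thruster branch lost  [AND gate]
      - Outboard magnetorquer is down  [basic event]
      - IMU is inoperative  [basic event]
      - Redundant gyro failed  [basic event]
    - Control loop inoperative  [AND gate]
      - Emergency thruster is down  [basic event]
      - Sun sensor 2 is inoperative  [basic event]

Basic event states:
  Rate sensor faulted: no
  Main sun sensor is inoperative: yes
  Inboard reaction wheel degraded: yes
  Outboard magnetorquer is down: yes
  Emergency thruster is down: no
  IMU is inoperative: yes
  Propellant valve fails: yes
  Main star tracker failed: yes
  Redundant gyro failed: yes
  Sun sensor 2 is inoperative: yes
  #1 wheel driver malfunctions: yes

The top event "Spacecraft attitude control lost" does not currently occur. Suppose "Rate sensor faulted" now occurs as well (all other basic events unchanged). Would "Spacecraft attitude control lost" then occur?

Counterfactual: set "Rate sensor faulted" to occurred.
Backup chain unavailable [AND]: Rate sensor faulted=occurs, #1 wheel driver malfunctions=occurs, Propellant valve fails=occurs → all inputs occur → occurs.
Reaction-wheel cluster inoperative [OR]: Main sun sensor is inoperative=occurs, Backup chain unavailable=occurs → at least one input occurs → occurs.
Momentum path fails [AND]: Main star tracker failed=occurs, Inboard reaction wheel degraded=occurs → all inputs occur → occurs.
Sensor suite down [OR]: Reaction-wheel cluster inoperative=occurs, Momentum path fails=occurs → at least one input occurs → occurs.
Thruster branch lost [AND]: Outboard magnetorquer is down=occurs, IMU is inoperative=occurs, Redundant gyro failed=occurs → all inputs occur → occurs.
Control loop inoperative [AND]: Emergency thruster is down=not, Sun sensor 2 is inoperative=occurs → not all inputs occur → does not occur.
Backup chain 2 lost [AND]: Thruster branch lost=occurs, Control loop inoperative=not → not all inputs occur → does not occur.
Spacecraft attitude control lost [AND]: Sensor suite down=occurs, Backup chain 2 lost=not → not all inputs occur → does not occur.

No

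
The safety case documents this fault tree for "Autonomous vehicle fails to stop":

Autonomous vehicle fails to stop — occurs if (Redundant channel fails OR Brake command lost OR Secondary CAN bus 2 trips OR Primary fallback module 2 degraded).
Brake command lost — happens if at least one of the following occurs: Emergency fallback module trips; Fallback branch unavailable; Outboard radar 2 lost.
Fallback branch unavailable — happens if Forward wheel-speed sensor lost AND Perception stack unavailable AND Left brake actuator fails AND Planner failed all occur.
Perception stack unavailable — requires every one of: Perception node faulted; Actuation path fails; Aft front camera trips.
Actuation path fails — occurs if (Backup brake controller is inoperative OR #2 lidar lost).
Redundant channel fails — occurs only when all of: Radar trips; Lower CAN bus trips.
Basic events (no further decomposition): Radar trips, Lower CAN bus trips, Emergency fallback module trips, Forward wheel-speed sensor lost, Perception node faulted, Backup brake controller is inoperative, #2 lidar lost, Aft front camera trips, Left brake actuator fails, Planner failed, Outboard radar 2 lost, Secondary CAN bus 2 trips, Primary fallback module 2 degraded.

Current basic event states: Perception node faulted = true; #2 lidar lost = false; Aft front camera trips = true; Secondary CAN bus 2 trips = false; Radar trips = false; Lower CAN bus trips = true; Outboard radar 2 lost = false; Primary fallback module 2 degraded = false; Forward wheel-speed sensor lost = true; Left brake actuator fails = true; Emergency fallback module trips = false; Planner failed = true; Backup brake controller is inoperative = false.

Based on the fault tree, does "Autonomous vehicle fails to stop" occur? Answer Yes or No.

No

Redundant channel fails [AND]: Radar trips=not, Lower CAN bus trips=occurs → not all inputs occur → does not occur.
Actuation path fails [OR]: Backup brake controller is inoperative=not, #2 lidar lost=not → no input occurs → does not occur.
Perception stack unavailable [AND]: Perception node faulted=occurs, Actuation path fails=not, Aft front camera trips=occurs → not all inputs occur → does not occur.
Fallback branch unavailable [AND]: Forward wheel-speed sensor lost=occurs, Perception stack unavailable=not, Left brake actuator fails=occurs, Planner failed=occurs → not all inputs occur → does not occur.
Brake command lost [OR]: Emergency fallback module trips=not, Fallback branch unavailable=not, Outboard radar 2 lost=not → no input occurs → does not occur.
Autonomous vehicle fails to stop [OR]: Redundant channel fails=not, Brake command lost=not, Secondary CAN bus 2 trips=not, Primary fallback module 2 degraded=not → no input occurs → does not occur.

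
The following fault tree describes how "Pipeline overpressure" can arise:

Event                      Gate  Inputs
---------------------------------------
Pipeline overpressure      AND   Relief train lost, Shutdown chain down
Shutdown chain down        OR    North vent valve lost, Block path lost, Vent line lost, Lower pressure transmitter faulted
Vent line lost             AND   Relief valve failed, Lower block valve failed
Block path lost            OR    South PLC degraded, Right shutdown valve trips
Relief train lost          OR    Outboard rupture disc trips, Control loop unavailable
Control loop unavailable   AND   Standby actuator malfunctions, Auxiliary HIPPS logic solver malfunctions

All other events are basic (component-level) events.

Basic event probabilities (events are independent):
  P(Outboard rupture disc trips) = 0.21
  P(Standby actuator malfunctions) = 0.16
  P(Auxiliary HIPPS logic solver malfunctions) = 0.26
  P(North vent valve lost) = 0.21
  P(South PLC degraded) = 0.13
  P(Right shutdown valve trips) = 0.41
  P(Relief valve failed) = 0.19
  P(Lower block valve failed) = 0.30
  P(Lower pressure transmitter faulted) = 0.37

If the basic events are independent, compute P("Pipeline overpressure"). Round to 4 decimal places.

0.1844

P(Control loop unavailable) [AND] = 0.16 × 0.26 = 0.041600
P(Relief train lost) [OR] = 1 − (1−0.21) × (1−0.041600) = 0.242864
P(Block path lost) [OR] = 1 − (1−0.13) × (1−0.41) = 0.486700
P(Vent line lost) [AND] = 0.19 × 0.30 = 0.057000
P(Shutdown chain down) [OR] = 1 − (1−0.21) × (1−0.486700) × (1−0.057000) × (1−0.37) = 0.759092
P(Pipeline overpressure) [AND] = 0.242864 × 0.759092 = 0.184356
Rounded to 4 decimal places: P(Pipeline overpressure) ≈ 0.1844.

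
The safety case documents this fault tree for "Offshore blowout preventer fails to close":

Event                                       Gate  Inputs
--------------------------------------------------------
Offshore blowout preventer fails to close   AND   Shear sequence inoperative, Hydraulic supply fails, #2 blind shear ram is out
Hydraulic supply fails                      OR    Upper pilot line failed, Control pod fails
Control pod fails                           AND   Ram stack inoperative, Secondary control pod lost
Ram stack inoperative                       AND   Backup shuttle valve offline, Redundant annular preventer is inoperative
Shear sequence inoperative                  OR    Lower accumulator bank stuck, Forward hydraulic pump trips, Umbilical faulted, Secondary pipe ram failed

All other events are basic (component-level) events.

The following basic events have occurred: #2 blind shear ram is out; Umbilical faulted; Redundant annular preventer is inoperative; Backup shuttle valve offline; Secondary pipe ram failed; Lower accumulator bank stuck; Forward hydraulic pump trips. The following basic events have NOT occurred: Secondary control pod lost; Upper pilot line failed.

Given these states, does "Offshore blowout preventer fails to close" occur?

Shear sequence inoperative [OR]: Lower accumulator bank stuck=occurs, Forward hydraulic pump trips=occurs, Umbilical faulted=occurs, Secondary pipe ram failed=occurs → at least one input occurs → occurs.
Ram stack inoperative [AND]: Backup shuttle valve offline=occurs, Redundant annular preventer is inoperative=occurs → all inputs occur → occurs.
Control pod fails [AND]: Ram stack inoperative=occurs, Secondary control pod lost=not → not all inputs occur → does not occur.
Hydraulic supply fails [OR]: Upper pilot line failed=not, Control pod fails=not → no input occurs → does not occur.
Offshore blowout preventer fails to close [AND]: Shear sequence inoperative=occurs, Hydraulic supply fails=not, #2 blind shear ram is out=occurs → not all inputs occur → does not occur.

No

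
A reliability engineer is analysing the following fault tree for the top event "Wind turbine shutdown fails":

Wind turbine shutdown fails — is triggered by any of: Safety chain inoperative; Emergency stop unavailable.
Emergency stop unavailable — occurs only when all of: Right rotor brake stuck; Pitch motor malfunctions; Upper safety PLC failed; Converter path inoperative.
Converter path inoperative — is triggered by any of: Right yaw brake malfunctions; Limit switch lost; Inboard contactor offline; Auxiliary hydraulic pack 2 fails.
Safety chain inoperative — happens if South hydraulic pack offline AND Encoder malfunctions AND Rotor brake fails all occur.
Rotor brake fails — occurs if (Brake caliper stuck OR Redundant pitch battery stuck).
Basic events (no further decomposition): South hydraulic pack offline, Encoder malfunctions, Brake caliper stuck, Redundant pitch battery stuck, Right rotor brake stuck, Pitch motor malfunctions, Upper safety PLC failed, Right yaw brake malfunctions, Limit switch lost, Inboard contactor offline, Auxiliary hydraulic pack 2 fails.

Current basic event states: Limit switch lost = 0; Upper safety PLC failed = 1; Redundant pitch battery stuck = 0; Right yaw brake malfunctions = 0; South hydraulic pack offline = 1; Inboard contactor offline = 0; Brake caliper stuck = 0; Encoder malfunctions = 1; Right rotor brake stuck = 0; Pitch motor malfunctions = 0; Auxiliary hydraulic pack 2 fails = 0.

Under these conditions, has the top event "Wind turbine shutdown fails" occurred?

Rotor brake fails [OR]: Brake caliper stuck=not, Redundant pitch battery stuck=not → no input occurs → does not occur.
Safety chain inoperative [AND]: South hydraulic pack offline=occurs, Encoder malfunctions=occurs, Rotor brake fails=not → not all inputs occur → does not occur.
Converter path inoperative [OR]: Right yaw brake malfunctions=not, Limit switch lost=not, Inboard contactor offline=not, Auxiliary hydraulic pack 2 fails=not → no input occurs → does not occur.
Emergency stop unavailable [AND]: Right rotor brake stuck=not, Pitch motor malfunctions=not, Upper safety PLC failed=occurs, Converter path inoperative=not → not all inputs occur → does not occur.
Wind turbine shutdown fails [OR]: Safety chain inoperative=not, Emergency stop unavailable=not → no input occurs → does not occur.

No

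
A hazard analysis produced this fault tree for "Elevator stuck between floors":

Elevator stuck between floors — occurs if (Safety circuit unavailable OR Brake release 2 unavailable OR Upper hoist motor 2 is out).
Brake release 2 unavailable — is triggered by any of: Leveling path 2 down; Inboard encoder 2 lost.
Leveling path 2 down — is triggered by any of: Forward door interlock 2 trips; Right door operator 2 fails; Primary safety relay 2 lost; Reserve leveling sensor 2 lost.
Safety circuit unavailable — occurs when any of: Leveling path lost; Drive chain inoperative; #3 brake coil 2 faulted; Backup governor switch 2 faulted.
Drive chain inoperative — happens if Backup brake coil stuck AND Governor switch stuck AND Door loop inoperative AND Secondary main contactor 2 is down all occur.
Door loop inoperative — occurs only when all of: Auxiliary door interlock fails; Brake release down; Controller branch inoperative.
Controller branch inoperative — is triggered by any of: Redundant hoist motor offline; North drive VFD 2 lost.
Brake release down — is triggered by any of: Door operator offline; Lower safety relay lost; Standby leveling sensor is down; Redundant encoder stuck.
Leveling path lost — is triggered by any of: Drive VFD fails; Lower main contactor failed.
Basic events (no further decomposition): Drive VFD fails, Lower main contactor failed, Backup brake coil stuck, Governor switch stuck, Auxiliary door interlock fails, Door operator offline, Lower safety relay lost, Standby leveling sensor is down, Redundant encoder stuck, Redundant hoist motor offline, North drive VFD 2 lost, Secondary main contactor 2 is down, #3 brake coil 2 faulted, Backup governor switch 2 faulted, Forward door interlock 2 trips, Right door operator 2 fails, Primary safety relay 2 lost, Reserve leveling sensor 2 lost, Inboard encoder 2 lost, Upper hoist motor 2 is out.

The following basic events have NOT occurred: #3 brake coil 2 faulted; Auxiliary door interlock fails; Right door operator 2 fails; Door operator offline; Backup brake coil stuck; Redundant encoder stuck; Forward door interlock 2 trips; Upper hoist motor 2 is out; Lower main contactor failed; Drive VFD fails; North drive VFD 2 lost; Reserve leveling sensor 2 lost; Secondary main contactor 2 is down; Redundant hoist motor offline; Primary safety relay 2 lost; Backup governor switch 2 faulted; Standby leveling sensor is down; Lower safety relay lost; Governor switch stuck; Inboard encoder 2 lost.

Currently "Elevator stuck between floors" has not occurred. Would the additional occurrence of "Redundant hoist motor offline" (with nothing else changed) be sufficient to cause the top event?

Counterfactual: set "Redundant hoist motor offline" to occurred.
Leveling path lost [OR]: Drive VFD fails=not, Lower main contactor failed=not → no input occurs → does not occur.
Brake release down [OR]: Door operator offline=not, Lower safety relay lost=not, Standby leveling sensor is down=not, Redundant encoder stuck=not → no input occurs → does not occur.
Controller branch inoperative [OR]: Redundant hoist motor offline=occurs, North drive VFD 2 lost=not → at least one input occurs → occurs.
Door loop inoperative [AND]: Auxiliary door interlock fails=not, Brake release down=not, Controller branch inoperative=occurs → not all inputs occur → does not occur.
Drive chain inoperative [AND]: Backup brake coil stuck=not, Governor switch stuck=not, Door loop inoperative=not, Secondary main contactor 2 is down=not → not all inputs occur → does not occur.
Safety circuit unavailable [OR]: Leveling path lost=not, Drive chain inoperative=not, #3 brake coil 2 faulted=not, Backup governor switch 2 faulted=not → no input occurs → does not occur.
Leveling path 2 down [OR]: Forward door interlock 2 trips=not, Right door operator 2 fails=not, Primary safety relay 2 lost=not, Reserve leveling sensor 2 lost=not → no input occurs → does not occur.
Brake release 2 unavailable [OR]: Leveling path 2 down=not, Inboard encoder 2 lost=not → no input occurs → does not occur.
Elevator stuck between floors [OR]: Safety circuit unavailable=not, Brake release 2 unavailable=not, Upper hoist motor 2 is out=not → no input occurs → does not occur.

No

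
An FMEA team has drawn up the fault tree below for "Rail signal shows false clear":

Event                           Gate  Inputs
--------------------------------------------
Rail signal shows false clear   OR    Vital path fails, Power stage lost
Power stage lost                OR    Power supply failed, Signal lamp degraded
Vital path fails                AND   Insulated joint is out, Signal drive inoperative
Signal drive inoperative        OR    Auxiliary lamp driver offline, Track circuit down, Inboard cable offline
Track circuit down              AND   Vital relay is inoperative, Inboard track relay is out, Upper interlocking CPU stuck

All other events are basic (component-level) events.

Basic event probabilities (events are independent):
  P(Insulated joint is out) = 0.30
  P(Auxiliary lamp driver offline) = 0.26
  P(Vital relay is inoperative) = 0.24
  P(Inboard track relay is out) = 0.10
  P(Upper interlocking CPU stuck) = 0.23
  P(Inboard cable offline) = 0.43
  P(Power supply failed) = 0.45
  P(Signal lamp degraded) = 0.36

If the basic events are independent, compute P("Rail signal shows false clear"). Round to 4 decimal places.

P(Track circuit down) [AND] = 0.24 × 0.10 × 0.23 = 0.005520
P(Signal drive inoperative) [OR] = 1 − (1−0.26) × (1−0.005520) × (1−0.43) = 0.580528
P(Vital path fails) [AND] = 0.30 × 0.580528 = 0.174158
P(Power stage lost) [OR] = 1 − (1−0.45) × (1−0.36) = 0.648000
P(Rail signal shows false clear) [OR] = 1 − (1−0.174158) × (1−0.648000) = 0.709304
Rounded to 4 decimal places: P(Rail signal shows false clear) ≈ 0.7093.

0.7093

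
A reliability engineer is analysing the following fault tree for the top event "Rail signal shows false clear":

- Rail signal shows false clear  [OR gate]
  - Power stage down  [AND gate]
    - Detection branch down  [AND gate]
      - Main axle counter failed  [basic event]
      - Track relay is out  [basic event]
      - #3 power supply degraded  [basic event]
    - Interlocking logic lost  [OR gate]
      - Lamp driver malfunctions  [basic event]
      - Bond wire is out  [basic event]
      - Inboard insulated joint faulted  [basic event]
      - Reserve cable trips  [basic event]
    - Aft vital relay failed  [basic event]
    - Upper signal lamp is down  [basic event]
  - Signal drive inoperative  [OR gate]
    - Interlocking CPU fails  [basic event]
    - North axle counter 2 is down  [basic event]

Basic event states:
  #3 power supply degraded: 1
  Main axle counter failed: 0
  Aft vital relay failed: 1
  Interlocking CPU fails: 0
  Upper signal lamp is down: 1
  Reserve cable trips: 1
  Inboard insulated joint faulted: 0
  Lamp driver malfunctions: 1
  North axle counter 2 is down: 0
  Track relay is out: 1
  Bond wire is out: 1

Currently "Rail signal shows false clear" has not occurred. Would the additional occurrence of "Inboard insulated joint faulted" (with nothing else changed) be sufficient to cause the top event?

Counterfactual: set "Inboard insulated joint faulted" to occurred.
Detection branch down [AND]: Main axle counter failed=not, Track relay is out=occurs, #3 power supply degraded=occurs → not all inputs occur → does not occur.
Interlocking logic lost [OR]: Lamp driver malfunctions=occurs, Bond wire is out=occurs, Inboard insulated joint faulted=occurs, Reserve cable trips=occurs → at least one input occurs → occurs.
Power stage down [AND]: Detection branch down=not, Interlocking logic lost=occurs, Aft vital relay failed=occurs, Upper signal lamp is down=occurs → not all inputs occur → does not occur.
Signal drive inoperative [OR]: Interlocking CPU fails=not, North axle counter 2 is down=not → no input occurs → does not occur.
Rail signal shows false clear [OR]: Power stage down=not, Signal drive inoperative=not → no input occurs → does not occur.

No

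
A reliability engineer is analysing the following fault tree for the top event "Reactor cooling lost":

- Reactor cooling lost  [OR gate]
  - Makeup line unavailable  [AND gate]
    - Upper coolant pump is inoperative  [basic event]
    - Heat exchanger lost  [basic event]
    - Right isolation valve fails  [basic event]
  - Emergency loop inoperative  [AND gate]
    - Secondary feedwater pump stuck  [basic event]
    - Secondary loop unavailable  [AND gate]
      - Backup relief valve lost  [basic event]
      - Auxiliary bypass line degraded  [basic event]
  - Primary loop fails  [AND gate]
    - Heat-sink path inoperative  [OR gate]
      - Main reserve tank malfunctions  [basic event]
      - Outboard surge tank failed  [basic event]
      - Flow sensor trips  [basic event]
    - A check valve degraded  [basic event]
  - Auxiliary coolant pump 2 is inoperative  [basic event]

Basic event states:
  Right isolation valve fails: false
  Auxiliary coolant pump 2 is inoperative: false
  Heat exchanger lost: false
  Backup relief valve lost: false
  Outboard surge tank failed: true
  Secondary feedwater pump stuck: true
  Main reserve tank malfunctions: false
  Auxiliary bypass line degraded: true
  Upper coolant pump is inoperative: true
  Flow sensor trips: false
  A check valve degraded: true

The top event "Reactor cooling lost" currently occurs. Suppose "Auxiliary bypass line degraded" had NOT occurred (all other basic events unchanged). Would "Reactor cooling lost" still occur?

Yes

Counterfactual: set "Auxiliary bypass line degraded" to not occurred.
Makeup line unavailable [AND]: Upper coolant pump is inoperative=occurs, Heat exchanger lost=not, Right isolation valve fails=not → not all inputs occur → does not occur.
Secondary loop unavailable [AND]: Backup relief valve lost=not, Auxiliary bypass line degraded=not → not all inputs occur → does not occur.
Emergency loop inoperative [AND]: Secondary feedwater pump stuck=occurs, Secondary loop unavailable=not → not all inputs occur → does not occur.
Heat-sink path inoperative [OR]: Main reserve tank malfunctions=not, Outboard surge tank failed=occurs, Flow sensor trips=not → at least one input occurs → occurs.
Primary loop fails [AND]: Heat-sink path inoperative=occurs, A check valve degraded=occurs → all inputs occur → occurs.
Reactor cooling lost [OR]: Makeup line unavailable=not, Emergency loop inoperative=not, Primary loop fails=occurs, Auxiliary coolant pump 2 is inoperative=not → at least one input occurs → occurs.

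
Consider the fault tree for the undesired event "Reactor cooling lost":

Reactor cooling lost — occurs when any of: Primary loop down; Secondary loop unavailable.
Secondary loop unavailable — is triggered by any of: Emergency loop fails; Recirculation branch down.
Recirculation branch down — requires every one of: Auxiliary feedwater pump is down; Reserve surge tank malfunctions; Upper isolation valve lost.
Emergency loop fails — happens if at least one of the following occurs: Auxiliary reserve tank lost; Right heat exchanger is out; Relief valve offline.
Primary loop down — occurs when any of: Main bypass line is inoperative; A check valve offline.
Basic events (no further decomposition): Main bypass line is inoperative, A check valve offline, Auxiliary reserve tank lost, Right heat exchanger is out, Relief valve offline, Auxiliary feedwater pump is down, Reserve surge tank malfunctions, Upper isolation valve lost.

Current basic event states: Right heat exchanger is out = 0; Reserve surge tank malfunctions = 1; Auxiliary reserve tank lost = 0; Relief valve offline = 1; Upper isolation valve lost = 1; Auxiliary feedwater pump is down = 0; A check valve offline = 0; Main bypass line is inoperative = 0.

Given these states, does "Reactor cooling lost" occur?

Yes

Primary loop down [OR]: Main bypass line is inoperative=not, A check valve offline=not → no input occurs → does not occur.
Emergency loop fails [OR]: Auxiliary reserve tank lost=not, Right heat exchanger is out=not, Relief valve offline=occurs → at least one input occurs → occurs.
Recirculation branch down [AND]: Auxiliary feedwater pump is down=not, Reserve surge tank malfunctions=occurs, Upper isolation valve lost=occurs → not all inputs occur → does not occur.
Secondary loop unavailable [OR]: Emergency loop fails=occurs, Recirculation branch down=not → at least one input occurs → occurs.
Reactor cooling lost [OR]: Primary loop down=not, Secondary loop unavailable=occurs → at least one input occurs → occurs.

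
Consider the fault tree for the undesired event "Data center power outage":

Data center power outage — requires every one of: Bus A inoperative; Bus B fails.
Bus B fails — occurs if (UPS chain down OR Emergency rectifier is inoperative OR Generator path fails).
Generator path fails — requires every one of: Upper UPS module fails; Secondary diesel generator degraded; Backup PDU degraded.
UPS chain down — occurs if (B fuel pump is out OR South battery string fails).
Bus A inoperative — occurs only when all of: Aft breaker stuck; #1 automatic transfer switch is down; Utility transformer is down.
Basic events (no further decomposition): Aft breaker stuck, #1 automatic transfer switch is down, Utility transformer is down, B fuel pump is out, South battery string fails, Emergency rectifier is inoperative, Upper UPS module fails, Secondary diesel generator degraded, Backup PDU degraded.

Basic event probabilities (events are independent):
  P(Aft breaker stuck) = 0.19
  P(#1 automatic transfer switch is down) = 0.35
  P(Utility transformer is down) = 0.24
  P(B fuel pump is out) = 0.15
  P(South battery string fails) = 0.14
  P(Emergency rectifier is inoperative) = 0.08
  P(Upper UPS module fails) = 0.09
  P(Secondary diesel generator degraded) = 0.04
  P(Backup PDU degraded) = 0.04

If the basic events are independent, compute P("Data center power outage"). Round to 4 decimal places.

0.0052

P(Bus A inoperative) [AND] = 0.19 × 0.35 × 0.24 = 0.015960
P(UPS chain down) [OR] = 1 − (1−0.15) × (1−0.14) = 0.269000
P(Generator path fails) [AND] = 0.09 × 0.04 × 0.04 = 0.000144
P(Bus B fails) [OR] = 1 − (1−0.269000) × (1−0.08) × (1−0.000144) = 0.327577
P(Data center power outage) [AND] = 0.015960 × 0.327577 = 0.005228
Rounded to 4 decimal places: P(Data center power outage) ≈ 0.0052.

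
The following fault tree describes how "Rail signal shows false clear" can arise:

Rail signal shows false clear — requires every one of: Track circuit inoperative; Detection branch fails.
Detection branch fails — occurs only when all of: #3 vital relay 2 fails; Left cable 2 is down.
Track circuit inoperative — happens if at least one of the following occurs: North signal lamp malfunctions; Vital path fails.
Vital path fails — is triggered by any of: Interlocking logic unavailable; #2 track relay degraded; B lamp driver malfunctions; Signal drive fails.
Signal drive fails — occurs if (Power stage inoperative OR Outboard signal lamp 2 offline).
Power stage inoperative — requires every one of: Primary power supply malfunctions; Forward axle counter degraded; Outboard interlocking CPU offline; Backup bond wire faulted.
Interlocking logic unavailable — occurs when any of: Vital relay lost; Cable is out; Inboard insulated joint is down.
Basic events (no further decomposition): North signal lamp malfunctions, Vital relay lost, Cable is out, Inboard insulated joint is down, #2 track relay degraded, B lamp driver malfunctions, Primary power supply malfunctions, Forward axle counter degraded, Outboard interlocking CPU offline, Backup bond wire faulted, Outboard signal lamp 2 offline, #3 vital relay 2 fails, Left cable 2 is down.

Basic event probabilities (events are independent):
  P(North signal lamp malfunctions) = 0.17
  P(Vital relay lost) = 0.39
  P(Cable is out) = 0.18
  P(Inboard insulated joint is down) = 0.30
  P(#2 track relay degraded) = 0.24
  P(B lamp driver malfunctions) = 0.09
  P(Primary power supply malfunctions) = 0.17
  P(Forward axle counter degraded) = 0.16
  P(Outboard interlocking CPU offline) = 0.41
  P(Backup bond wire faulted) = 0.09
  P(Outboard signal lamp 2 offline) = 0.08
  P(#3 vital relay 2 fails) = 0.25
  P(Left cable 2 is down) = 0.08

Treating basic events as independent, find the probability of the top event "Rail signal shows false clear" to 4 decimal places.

0.0163

P(Interlocking logic unavailable) [OR] = 1 − (1−0.39) × (1−0.18) × (1−0.30) = 0.649860
P(Power stage inoperative) [AND] = 0.17 × 0.16 × 0.41 × 0.09 = 0.001004
P(Signal drive fails) [OR] = 1 − (1−0.001004) × (1−0.08) = 0.080924
P(Vital path fails) [OR] = 1 − (1−0.649860) × (1−0.24) × (1−0.09) × (1−0.080924) = 0.777439
P(Track circuit inoperative) [OR] = 1 − (1−0.17) × (1−0.777439) = 0.815274
P(Detection branch fails) [AND] = 0.25 × 0.08 = 0.020000
P(Rail signal shows false clear) [AND] = 0.815274 × 0.020000 = 0.016305
Rounded to 4 decimal places: P(Rail signal shows false clear) ≈ 0.0163.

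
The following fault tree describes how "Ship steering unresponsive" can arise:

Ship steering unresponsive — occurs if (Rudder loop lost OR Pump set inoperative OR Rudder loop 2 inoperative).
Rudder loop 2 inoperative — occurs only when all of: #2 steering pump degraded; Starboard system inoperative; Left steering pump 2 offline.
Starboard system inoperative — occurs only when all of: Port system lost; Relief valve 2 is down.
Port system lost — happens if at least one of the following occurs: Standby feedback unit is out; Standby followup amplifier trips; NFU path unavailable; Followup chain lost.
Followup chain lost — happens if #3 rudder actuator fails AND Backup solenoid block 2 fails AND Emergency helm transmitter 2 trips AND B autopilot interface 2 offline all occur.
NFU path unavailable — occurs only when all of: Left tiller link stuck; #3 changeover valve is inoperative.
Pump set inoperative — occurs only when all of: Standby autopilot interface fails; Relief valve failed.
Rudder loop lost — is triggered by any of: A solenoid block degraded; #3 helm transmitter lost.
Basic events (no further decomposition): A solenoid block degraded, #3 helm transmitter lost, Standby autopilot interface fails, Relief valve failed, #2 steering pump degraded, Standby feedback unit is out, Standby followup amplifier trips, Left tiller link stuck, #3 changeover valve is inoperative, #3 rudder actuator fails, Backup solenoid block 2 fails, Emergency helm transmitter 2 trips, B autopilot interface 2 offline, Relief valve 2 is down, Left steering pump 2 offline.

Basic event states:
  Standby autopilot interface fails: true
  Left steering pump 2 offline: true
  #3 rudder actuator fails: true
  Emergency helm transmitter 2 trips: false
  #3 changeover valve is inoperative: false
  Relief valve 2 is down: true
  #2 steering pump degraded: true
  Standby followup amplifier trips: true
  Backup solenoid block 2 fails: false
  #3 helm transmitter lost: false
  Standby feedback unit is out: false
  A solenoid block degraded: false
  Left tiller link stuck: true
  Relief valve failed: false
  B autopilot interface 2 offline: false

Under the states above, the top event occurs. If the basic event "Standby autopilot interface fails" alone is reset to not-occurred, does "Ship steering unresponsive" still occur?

Counterfactual: set "Standby autopilot interface fails" to not occurred.
Rudder loop lost [OR]: A solenoid block degraded=not, #3 helm transmitter lost=not → no input occurs → does not occur.
Pump set inoperative [AND]: Standby autopilot interface fails=not, Relief valve failed=not → not all inputs occur → does not occur.
NFU path unavailable [AND]: Left tiller link stuck=occurs, #3 changeover valve is inoperative=not → not all inputs occur → does not occur.
Followup chain lost [AND]: #3 rudder actuator fails=occurs, Backup solenoid block 2 fails=not, Emergency helm transmitter 2 trips=not, B autopilot interface 2 offline=not → not all inputs occur → does not occur.
Port system lost [OR]: Standby feedback unit is out=not, Standby followup amplifier trips=occurs, NFU path unavailable=not, Followup chain lost=not → at least one input occurs → occurs.
Starboard system inoperative [AND]: Port system lost=occurs, Relief valve 2 is down=occurs → all inputs occur → occurs.
Rudder loop 2 inoperative [AND]: #2 steering pump degraded=occurs, Starboard system inoperative=occurs, Left steering pump 2 offline=occurs → all inputs occur → occurs.
Ship steering unresponsive [OR]: Rudder loop lost=not, Pump set inoperative=not, Rudder loop 2 inoperative=occurs → at least one input occurs → occurs.

Yes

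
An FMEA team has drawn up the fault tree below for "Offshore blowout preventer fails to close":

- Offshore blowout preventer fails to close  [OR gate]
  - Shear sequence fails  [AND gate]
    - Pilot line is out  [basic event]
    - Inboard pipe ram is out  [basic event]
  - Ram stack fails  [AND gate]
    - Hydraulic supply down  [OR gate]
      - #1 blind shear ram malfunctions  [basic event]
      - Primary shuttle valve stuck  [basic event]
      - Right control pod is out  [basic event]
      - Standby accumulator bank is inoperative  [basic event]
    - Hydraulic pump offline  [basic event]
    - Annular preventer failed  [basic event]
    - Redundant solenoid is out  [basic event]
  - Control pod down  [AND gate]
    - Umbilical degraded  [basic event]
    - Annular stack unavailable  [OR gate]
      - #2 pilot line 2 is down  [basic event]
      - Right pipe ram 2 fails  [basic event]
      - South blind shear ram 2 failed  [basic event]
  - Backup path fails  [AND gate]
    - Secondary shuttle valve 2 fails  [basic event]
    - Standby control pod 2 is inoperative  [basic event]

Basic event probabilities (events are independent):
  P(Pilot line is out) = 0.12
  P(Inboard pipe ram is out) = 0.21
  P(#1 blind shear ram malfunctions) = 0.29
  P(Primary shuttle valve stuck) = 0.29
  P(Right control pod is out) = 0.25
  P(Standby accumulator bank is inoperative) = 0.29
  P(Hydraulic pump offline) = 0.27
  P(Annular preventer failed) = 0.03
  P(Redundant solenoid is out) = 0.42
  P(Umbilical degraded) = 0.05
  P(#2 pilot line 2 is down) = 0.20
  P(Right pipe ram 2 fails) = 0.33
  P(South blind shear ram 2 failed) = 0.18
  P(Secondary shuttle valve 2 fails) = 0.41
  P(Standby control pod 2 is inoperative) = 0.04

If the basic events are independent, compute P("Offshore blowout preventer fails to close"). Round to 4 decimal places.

0.0704

P(Shear sequence fails) [AND] = 0.12 × 0.21 = 0.025200
P(Hydraulic supply down) [OR] = 1 − (1−0.29) × (1−0.29) × (1−0.25) × (1−0.29) = 0.731567
P(Ram stack fails) [AND] = 0.731567 × 0.27 × 0.03 × 0.42 = 0.002489
P(Annular stack unavailable) [OR] = 1 − (1−0.20) × (1−0.33) × (1−0.18) = 0.560480
P(Control pod down) [AND] = 0.05 × 0.560480 = 0.028024
P(Backup path fails) [AND] = 0.41 × 0.04 = 0.016400
P(Offshore blowout preventer fails to close) [OR] = 1 − (1−0.025200) × (1−0.002489) × (1−0.028024) × (1−0.016400) = 0.070376
Rounded to 4 decimal places: P(Offshore blowout preventer fails to close) ≈ 0.0704.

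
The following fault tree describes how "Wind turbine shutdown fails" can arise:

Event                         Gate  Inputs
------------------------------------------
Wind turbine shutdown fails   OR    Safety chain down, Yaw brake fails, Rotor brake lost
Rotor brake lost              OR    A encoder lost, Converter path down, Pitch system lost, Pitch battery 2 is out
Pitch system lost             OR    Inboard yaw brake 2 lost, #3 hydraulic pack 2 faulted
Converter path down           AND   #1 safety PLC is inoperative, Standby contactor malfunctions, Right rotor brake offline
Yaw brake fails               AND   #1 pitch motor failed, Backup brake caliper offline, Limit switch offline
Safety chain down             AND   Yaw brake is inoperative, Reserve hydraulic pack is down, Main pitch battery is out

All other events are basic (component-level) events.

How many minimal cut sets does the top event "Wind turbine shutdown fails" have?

7

Safety chain down [AND]: one cut set from each child combined → 1 × 1 × 1 = 1 cut set(s).
Yaw brake fails [AND]: one cut set from each child combined → 1 × 1 × 1 = 1 cut set(s).
Converter path down [AND]: one cut set from each child combined → 1 × 1 × 1 = 1 cut set(s).
Pitch system lost [OR]: union of children's cut sets → 2 cut set(s).
Rotor brake lost [OR]: union of children's cut sets → 5 cut set(s).
Wind turbine shutdown fails [OR]: union of children's cut sets → 7 cut set(s).
Minimal cut sets: {Main pitch battery is out, Reserve hydraulic pack is down, Yaw brake is inoperative}; {#1 pitch motor failed, Backup brake caliper offline, Limit switch offline}; {A encoder lost}; {#1 safety PLC is inoperative, Right rotor brake offline, Standby contactor malfunctions}; {Inboard yaw brake 2 lost}; {#3 hydraulic pack 2 faulted}; {Pitch battery 2 is out}.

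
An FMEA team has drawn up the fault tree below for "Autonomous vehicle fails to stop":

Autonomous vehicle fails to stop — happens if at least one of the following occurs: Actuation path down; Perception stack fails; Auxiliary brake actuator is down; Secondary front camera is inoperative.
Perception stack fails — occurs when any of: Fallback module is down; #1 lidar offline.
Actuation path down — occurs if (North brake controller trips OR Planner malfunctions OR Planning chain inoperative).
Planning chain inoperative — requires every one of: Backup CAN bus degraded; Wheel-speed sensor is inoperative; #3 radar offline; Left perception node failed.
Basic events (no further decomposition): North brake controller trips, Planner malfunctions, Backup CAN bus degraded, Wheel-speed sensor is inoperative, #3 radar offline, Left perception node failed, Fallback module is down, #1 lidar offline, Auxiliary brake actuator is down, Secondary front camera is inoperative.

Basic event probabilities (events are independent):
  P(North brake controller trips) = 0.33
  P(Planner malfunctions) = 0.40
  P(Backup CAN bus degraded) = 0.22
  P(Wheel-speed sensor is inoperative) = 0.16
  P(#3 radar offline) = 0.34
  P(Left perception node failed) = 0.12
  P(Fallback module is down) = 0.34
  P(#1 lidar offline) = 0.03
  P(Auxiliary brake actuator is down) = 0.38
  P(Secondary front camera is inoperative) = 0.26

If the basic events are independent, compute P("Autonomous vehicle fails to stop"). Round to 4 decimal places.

0.8821

P(Planning chain inoperative) [AND] = 0.22 × 0.16 × 0.34 × 0.12 = 0.001436
P(Actuation path down) [OR] = 1 − (1−0.33) × (1−0.40) × (1−0.001436) = 0.598577
P(Perception stack fails) [OR] = 1 − (1−0.34) × (1−0.03) = 0.359800
P(Autonomous vehicle fails to stop) [OR] = 1 − (1−0.598577) × (1−0.359800) × (1−0.38) × (1−0.26) = 0.882093
Rounded to 4 decimal places: P(Autonomous vehicle fails to stop) ≈ 0.8821.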